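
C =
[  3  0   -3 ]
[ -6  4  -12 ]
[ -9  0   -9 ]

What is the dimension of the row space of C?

Row reduce to echelon form.
R2 ← R2 + (2)·R1: [0, 4, -18]
R3 ← R3 + (3)·R1: [0, 0, -18]
Echelon form has 3 nonzero rows, so rank(C) = 3.
The row space has dimension equal to the rank: 3.

3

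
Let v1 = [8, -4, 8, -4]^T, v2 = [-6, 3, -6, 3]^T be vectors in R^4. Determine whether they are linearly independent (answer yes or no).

Form the matrix with these vectors as rows and row reduce.
R2 ← R2 + (3/4)·R1: [0, 0, 0, 0]
1 nonzero row, so the 2 vectors span a space of dimension 1.
Since 1 < 2, the vectors are linearly dependent.

no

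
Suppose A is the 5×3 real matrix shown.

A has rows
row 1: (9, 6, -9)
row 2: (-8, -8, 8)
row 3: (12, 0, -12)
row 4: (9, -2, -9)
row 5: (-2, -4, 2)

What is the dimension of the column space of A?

Row reduce to echelon form.
R2 ← R2 + (8/9)·R1: [0, -8/3, 0]
R3 ← R3 − (4/3)·R1: [0, -8, 0]
R4 ← R4 − R1: [0, -8, 0]
R5 ← R5 + (2/9)·R1: [0, -8/3, 0]
R3 ← R3 − (3)·R2: [0, 0, 0]
R4 ← R4 − (3)·R2: [0, 0, 0]
R5 ← R5 − R2: [0, 0, 0]
Echelon form has 2 nonzero rows, so rank(A) = 2.
The column space has dimension equal to the rank: 2.

2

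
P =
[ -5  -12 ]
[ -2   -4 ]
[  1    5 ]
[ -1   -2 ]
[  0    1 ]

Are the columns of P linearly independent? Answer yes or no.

yes

Row reduce P to echelon form.
R2 ← R2 − (2/5)·R1: [0, 4/5]
R3 ← R3 + (1/5)·R1: [0, 13/5]
R4 ← R4 − (1/5)·R1: [0, 2/5]
R3 ← R3 − (13/4)·R2: [0, 0]
R4 ← R4 − (1/2)·R2: [0, 0]
R5 ← R5 − (5/4)·R2: [0, 0]
2 pivots among 2 columns.
Every column is a pivot column, so the columns are linearly independent.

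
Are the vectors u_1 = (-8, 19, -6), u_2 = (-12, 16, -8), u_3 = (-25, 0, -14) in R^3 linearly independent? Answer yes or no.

Form the matrix with these vectors as rows and row reduce.
R2 ← R2 − (3/2)·R1: [0, -25/2, 1]
R3 ← R3 − (25/8)·R1: [0, -475/8, 19/4]
R3 ← R3 − (19/4)·R2: [0, 0, 0]
2 nonzero rows, so the 3 vectors span a space of dimension 2.
Since 2 < 3, the vectors are linearly dependent.

no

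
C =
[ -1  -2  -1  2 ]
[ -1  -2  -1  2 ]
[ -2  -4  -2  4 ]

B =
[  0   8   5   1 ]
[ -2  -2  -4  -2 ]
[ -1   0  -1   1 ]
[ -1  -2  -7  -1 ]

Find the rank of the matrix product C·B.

1

First compute CB:
[[  3,  -8, -10,   0],
 [  3,  -8, -10,   0],
 [  6, -16, -20,   0]]
Now row reduce the product.
R2 ← R2 − R1: [0, 0, 0, 0]
R3 ← R3 − (2)·R1: [0, 0, 0, 0]
1 nonzero row, so rank(CB) = 1.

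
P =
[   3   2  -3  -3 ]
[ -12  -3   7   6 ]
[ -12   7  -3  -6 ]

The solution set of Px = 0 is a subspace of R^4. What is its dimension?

Row reduce to echelon form.
R2 ← R2 + (4)·R1: [0, 5, -5, -6]
R3 ← R3 + (4)·R1: [0, 15, -15, -18]
R3 ← R3 − (3)·R2: [0, 0, 0, 0]
2 nonzero rows, so rank(P) = 2.
P has 4 columns; by rank–nullity, nullity = 4 − 2 = 2.

2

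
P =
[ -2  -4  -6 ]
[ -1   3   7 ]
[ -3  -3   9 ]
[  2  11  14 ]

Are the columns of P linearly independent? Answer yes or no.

Row reduce P to echelon form.
R2 ← R2 − (1/2)·R1: [0, 5, 10]
R3 ← R3 − (3/2)·R1: [0, 3, 18]
R4 ← R4 + R1: [0, 7, 8]
R3 ← R3 − (3/5)·R2: [0, 0, 12]
R4 ← R4 − (7/5)·R2: [0, 0, -6]
R4 ← R4 + (1/2)·R3: [0, 0, 0]
3 pivots among 3 columns.
Every column is a pivot column, so the columns are linearly independent.

yes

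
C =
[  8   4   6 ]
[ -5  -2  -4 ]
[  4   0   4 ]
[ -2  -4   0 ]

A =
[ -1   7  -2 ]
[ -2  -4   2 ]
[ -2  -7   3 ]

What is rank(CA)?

2

First compute CA:
[[-28,  -2,  10],
 [ 17,   1,  -6],
 [-12,   0,   4],
 [ 10,   2,  -4]]
Now row reduce the product.
R2 ← R2 + (17/28)·R1: [0, -3/14, 1/14]
R3 ← R3 − (3/7)·R1: [0, 6/7, -2/7]
R4 ← R4 + (5/14)·R1: [0, 9/7, -3/7]
R3 ← R3 + (4)·R2: [0, 0, 0]
R4 ← R4 + (6)·R2: [0, 0, 0]
2 nonzero rows, so rank(CA) = 2.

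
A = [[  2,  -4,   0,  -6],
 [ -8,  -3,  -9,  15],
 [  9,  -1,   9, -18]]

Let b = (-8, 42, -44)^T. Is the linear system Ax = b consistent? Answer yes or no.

yes

Row reduce the augmented matrix [A | b].
R2 ← R2 + (4)·R1: [0, -19, -9, -9, 10]
R3 ← R3 − (9/2)·R1: [0, 17, 9, 9, -8]
R3 ← R3 + (17/19)·R2: [0, 0, 18/19, 18/19, 18/19]
The echelon form has 3 nonzero rows, and every pivot lies in the first 4 columns, so rank(A) = rank([A|b]) = 3.
The system is consistent.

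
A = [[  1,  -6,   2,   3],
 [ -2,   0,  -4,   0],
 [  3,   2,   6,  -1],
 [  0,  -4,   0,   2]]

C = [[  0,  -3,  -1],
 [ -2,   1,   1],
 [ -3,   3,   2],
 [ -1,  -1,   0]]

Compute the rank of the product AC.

2

First compute AC:
[[  3,  -6,  -3],
 [ 12,  -6,  -6],
 [-21,  12,  11],
 [  6,  -6,  -4]]
Now row reduce the product.
R2 ← R2 − (4)·R1: [0, 18, 6]
R3 ← R3 + (7)·R1: [0, -30, -10]
R4 ← R4 − (2)·R1: [0, 6, 2]
R3 ← R3 + (5/3)·R2: [0, 0, 0]
R4 ← R4 − (1/3)·R2: [0, 0, 0]
2 nonzero rows, so rank(AC) = 2.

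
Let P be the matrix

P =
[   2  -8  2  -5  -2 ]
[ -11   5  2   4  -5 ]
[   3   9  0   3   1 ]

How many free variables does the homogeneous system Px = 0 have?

2

Row reduce to echelon form.
R2 ← R2 + (11/2)·R1: [0, -39, 13, -47/2, -16]
R3 ← R3 − (3/2)·R1: [0, 21, -3, 21/2, 4]
R3 ← R3 + (7/13)·R2: [0, 0, 4, -28/13, -60/13]
3 nonzero rows, so rank(P) = 3.
P has 5 columns; by rank–nullity, nullity = 5 − 3 = 2.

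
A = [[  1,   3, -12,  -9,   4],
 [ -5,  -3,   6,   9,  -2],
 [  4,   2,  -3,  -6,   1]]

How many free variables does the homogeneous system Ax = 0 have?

Row reduce to echelon form.
R2 ← R2 + (5)·R1: [0, 12, -54, -36, 18]
R3 ← R3 − (4)·R1: [0, -10, 45, 30, -15]
R3 ← R3 + (5/6)·R2: [0, 0, 0, 0, 0]
2 nonzero rows, so rank(A) = 2.
A has 5 columns; by rank–nullity, nullity = 5 − 2 = 3.

3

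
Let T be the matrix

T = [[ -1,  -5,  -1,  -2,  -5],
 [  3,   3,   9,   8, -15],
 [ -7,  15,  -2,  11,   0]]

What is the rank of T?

Row reduce to echelon form.
R2 ← R2 + (3)·R1: [0, -12, 6, 2, -30]
R3 ← R3 − (7)·R1: [0, 50, 5, 25, 35]
R3 ← R3 + (25/6)·R2: [0, 0, 30, 100/3, -90]
Echelon form has 3 nonzero rows, so rank(T) = 3.

3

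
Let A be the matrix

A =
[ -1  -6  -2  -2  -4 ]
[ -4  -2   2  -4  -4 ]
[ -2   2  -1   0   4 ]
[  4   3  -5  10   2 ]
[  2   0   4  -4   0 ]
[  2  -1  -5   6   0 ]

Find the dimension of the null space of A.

Row reduce to echelon form.
R2 ← R2 − (4)·R1: [0, 22, 10, 4, 12]
R3 ← R3 − (2)·R1: [0, 14, 3, 4, 12]
R4 ← R4 + (4)·R1: [0, -21, -13, 2, -14]
R5 ← R5 + (2)·R1: [0, -12, 0, -8, -8]
R6 ← R6 + (2)·R1: [0, -13, -9, 2, -8]
R3 ← R3 − (7/11)·R2: [0, 0, -37/11, 16/11, 48/11]
R4 ← R4 + (21/22)·R2: [0, 0, -38/11, 64/11, -28/11]
R5 ← R5 + (6/11)·R2: [0, 0, 60/11, -64/11, -16/11]
R6 ← R6 + (13/22)·R2: [0, 0, -34/11, 48/11, -10/11]
R4 ← R4 − (38/37)·R3: [0, 0, 0, 160/37, -260/37]
R5 ← R5 + (60/37)·R3: [0, 0, 0, -128/37, 208/37]
R6 ← R6 − (34/37)·R3: [0, 0, 0, 112/37, -182/37]
R5 ← R5 + (4/5)·R4: [0, 0, 0, 0, 0]
R6 ← R6 − (7/10)·R4: [0, 0, 0, 0, 0]
4 nonzero rows, so rank(A) = 4.
A has 5 columns; by rank–nullity, nullity = 5 − 4 = 1.

1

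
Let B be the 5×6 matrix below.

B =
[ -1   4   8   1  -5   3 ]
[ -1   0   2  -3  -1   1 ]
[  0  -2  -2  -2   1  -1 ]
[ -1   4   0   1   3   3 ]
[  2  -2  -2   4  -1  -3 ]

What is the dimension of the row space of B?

3

Row reduce to echelon form.
R2 ← R2 − R1: [0, -4, -6, -4, 4, -2]
R4 ← R4 − R1: [0, 0, -8, 0, 8, 0]
R5 ← R5 + (2)·R1: [0, 6, 14, 6, -11, 3]
R3 ← R3 − (1/2)·R2: [0, 0, 1, 0, -1, 0]
R5 ← R5 + (3/2)·R2: [0, 0, 5, 0, -5, 0]
R4 ← R4 + (8)·R3: [0, 0, 0, 0, 0, 0]
R5 ← R5 − (5)·R3: [0, 0, 0, 0, 0, 0]
Echelon form has 3 nonzero rows, so rank(B) = 3.
The row space has dimension equal to the rank: 3.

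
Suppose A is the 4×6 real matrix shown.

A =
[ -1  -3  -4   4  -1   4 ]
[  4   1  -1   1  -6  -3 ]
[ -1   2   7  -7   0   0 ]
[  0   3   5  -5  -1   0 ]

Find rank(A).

4

Row reduce to echelon form.
R2 ← R2 + (4)·R1: [0, -11, -17, 17, -10, 13]
R3 ← R3 − R1: [0, 5, 11, -11, 1, -4]
R3 ← R3 + (5/11)·R2: [0, 0, 36/11, -36/11, -39/11, 21/11]
R4 ← R4 + (3/11)·R2: [0, 0, 4/11, -4/11, -41/11, 39/11]
R4 ← R4 − (1/9)·R3: [0, 0, 0, 0, -10/3, 10/3]
Echelon form has 4 nonzero rows, so rank(A) = 4.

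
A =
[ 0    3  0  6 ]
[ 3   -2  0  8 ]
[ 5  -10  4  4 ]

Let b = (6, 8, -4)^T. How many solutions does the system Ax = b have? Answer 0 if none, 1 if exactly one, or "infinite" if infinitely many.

Row reduce the augmented matrix [A | b].
Swap R1 ↔ R2
R3 ← R3 − (5/3)·R1: [0, -20/3, 4, -28/3, -52/3]
R3 ← R3 + (20/9)·R2: [0, 0, 4, 4, -4]
The echelon form has 3 nonzero rows, and every pivot lies in the first 4 columns, so rank(A) = rank([A|b]) = 3.
The system is consistent.
rank = 3 < 4 unknowns, so there are infinitely many solutions.

infinite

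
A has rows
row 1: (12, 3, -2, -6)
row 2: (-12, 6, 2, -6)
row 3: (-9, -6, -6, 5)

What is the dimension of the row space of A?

Row reduce to echelon form.
R2 ← R2 + R1: [0, 9, 0, -12]
R3 ← R3 + (3/4)·R1: [0, -15/4, -15/2, 1/2]
R3 ← R3 + (5/12)·R2: [0, 0, -15/2, -9/2]
Echelon form has 3 nonzero rows, so rank(A) = 3.
The row space has dimension equal to the rank: 3.

3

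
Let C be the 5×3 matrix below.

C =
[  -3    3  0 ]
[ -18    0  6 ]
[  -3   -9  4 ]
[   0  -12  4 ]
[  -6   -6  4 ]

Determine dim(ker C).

1

Row reduce to echelon form.
R2 ← R2 − (6)·R1: [0, -18, 6]
R3 ← R3 − R1: [0, -12, 4]
R5 ← R5 − (2)·R1: [0, -12, 4]
R3 ← R3 − (2/3)·R2: [0, 0, 0]
R4 ← R4 − (2/3)·R2: [0, 0, 0]
R5 ← R5 − (2/3)·R2: [0, 0, 0]
2 nonzero rows, so rank(C) = 2.
C has 3 columns; by rank–nullity, nullity = 3 − 2 = 1.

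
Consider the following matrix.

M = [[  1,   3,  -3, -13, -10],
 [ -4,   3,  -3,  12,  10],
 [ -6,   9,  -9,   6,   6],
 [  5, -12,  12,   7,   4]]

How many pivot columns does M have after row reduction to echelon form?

Row reduce to echelon form.
R2 ← R2 + (4)·R1: [0, 15, -15, -40, -30]
R3 ← R3 + (6)·R1: [0, 27, -27, -72, -54]
R4 ← R4 − (5)·R1: [0, -27, 27, 72, 54]
R3 ← R3 − (9/5)·R2: [0, 0, 0, 0, 0]
R4 ← R4 + (9/5)·R2: [0, 0, 0, 0, 0]
Echelon form has 2 nonzero rows, so rank(M) = 2.
Each nonzero row contributes one pivot column: 2 pivot columns.

2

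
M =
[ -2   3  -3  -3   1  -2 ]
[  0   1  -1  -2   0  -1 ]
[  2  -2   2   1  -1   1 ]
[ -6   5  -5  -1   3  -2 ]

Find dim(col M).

Row reduce to echelon form.
R3 ← R3 + R1: [0, 1, -1, -2, 0, -1]
R4 ← R4 − (3)·R1: [0, -4, 4, 8, 0, 4]
R3 ← R3 − R2: [0, 0, 0, 0, 0, 0]
R4 ← R4 + (4)·R2: [0, 0, 0, 0, 0, 0]
Echelon form has 2 nonzero rows, so rank(M) = 2.
The column space has dimension equal to the rank: 2.

2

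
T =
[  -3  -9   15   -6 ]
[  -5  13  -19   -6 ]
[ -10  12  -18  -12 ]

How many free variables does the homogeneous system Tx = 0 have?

1

Row reduce to echelon form.
R2 ← R2 − (5/3)·R1: [0, 28, -44, 4]
R3 ← R3 − (10/3)·R1: [0, 42, -68, 8]
R3 ← R3 − (3/2)·R2: [0, 0, -2, 2]
3 nonzero rows, so rank(T) = 3.
T has 4 columns; by rank–nullity, nullity = 4 − 3 = 1.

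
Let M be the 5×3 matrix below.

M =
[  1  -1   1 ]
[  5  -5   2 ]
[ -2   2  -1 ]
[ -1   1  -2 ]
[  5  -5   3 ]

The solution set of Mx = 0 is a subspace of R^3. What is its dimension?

Row reduce to echelon form.
R2 ← R2 − (5)·R1: [0, 0, -3]
R3 ← R3 + (2)·R1: [0, 0, 1]
R4 ← R4 + R1: [0, 0, -1]
R5 ← R5 − (5)·R1: [0, 0, -2]
R3 ← R3 + (1/3)·R2: [0, 0, 0]
R4 ← R4 − (1/3)·R2: [0, 0, 0]
R5 ← R5 − (2/3)·R2: [0, 0, 0]
2 nonzero rows, so rank(M) = 2.
M has 3 columns; by rank–nullity, nullity = 3 − 2 = 1.

1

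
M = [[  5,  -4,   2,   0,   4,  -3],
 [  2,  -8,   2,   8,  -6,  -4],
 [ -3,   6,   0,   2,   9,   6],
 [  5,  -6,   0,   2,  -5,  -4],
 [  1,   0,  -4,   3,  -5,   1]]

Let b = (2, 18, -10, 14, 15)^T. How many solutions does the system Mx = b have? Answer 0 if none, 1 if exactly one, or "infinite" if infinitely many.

Row reduce the augmented matrix [M | b].
R2 ← R2 − (2/5)·R1: [0, -32/5, 6/5, 8, -38/5, -14/5, 86/5]
R3 ← R3 + (3/5)·R1: [0, 18/5, 6/5, 2, 57/5, 21/5, -44/5]
R4 ← R4 − R1: [0, -2, -2, 2, -9, -1, 12]
R5 ← R5 − (1/5)·R1: [0, 4/5, -22/5, 3, -29/5, 8/5, 73/5]
R3 ← R3 + (9/16)·R2: [0, 0, 15/8, 13/2, 57/8, 21/8, 7/8]
R4 ← R4 − (5/16)·R2: [0, 0, -19/8, -1/2, -53/8, -1/8, 53/8]
R5 ← R5 + (1/8)·R2: [0, 0, -17/4, 4, -27/4, 5/4, 67/4]
R4 ← R4 + (19/15)·R3: [0, 0, 0, 116/15, 12/5, 16/5, 116/15]
R5 ← R5 + (34/15)·R3: [0, 0, 0, 281/15, 47/5, 36/5, 281/15]
R5 ← R5 − (281/116)·R4: [0, 0, 0, 0, 104/29, -16/29, 0]
The echelon form has 5 nonzero rows, and every pivot lies in the first 6 columns, so rank(M) = rank([M|b]) = 5.
The system is consistent.
rank = 5 < 6 unknowns, so there are infinitely many solutions.

infinite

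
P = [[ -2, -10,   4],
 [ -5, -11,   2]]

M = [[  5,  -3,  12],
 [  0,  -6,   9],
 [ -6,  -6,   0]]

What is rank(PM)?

2

First compute PM:
[[-34,  42, -114],
 [-37,  69, -159]]
Now row reduce the product.
R2 ← R2 − (37/34)·R1: [0, 396/17, -594/17]
2 nonzero rows, so rank(PM) = 2.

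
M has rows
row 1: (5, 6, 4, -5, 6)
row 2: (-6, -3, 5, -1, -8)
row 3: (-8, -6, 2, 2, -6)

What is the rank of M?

3

Row reduce to echelon form.
R2 ← R2 + (6/5)·R1: [0, 21/5, 49/5, -7, -4/5]
R3 ← R3 + (8/5)·R1: [0, 18/5, 42/5, -6, 18/5]
R3 ← R3 − (6/7)·R2: [0, 0, 0, 0, 30/7]
Echelon form has 3 nonzero rows, so rank(M) = 3.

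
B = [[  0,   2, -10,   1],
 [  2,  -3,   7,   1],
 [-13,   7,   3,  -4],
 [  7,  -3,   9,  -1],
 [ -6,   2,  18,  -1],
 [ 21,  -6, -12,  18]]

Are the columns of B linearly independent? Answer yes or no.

yes

Row reduce B to echelon form.
Swap R1 ↔ R2
R3 ← R3 + (13/2)·R1: [0, -25/2, 97/2, 5/2]
R4 ← R4 − (7/2)·R1: [0, 15/2, -31/2, -9/2]
R5 ← R5 + (3)·R1: [0, -7, 39, 2]
R6 ← R6 − (21/2)·R1: [0, 51/2, -171/2, 15/2]
R3 ← R3 + (25/4)·R2: [0, 0, -14, 35/4]
R4 ← R4 − (15/4)·R2: [0, 0, 22, -33/4]
R5 ← R5 + (7/2)·R2: [0, 0, 4, 11/2]
R6 ← R6 − (51/4)·R2: [0, 0, 42, -21/4]
R4 ← R4 + (11/7)·R3: [0, 0, 0, 11/2]
R5 ← R5 + (2/7)·R3: [0, 0, 0, 8]
R6 ← R6 + (3)·R3: [0, 0, 0, 21]
R5 ← R5 − (16/11)·R4: [0, 0, 0, 0]
R6 ← R6 − (42/11)·R4: [0, 0, 0, 0]
4 pivots among 4 columns.
Every column is a pivot column, so the columns are linearly independent.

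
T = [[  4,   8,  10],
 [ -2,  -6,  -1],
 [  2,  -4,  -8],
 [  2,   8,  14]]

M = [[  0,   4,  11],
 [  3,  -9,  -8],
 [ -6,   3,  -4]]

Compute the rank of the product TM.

First compute TM:
[[-36, -26, -60],
 [-12,  43,  30],
 [ 36,  20,  86],
 [-60, -22, -98]]
Now row reduce the product.
R2 ← R2 − (1/3)·R1: [0, 155/3, 50]
R3 ← R3 + R1: [0, -6, 26]
R4 ← R4 − (5/3)·R1: [0, 64/3, 2]
R3 ← R3 + (18/155)·R2: [0, 0, 986/31]
R4 ← R4 − (64/155)·R2: [0, 0, -578/31]
R4 ← R4 + (17/29)·R3: [0, 0, 0]
3 nonzero rows, so rank(TM) = 3.

3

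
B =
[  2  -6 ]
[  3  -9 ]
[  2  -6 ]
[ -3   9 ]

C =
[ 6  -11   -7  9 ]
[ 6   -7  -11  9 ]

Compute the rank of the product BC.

1

First compute BC:
[[-24,  20,  52, -36],
 [-36,  30,  78, -54],
 [-24,  20,  52, -36],
 [ 36, -30, -78,  54]]
Now row reduce the product.
R2 ← R2 − (3/2)·R1: [0, 0, 0, 0]
R3 ← R3 − R1: [0, 0, 0, 0]
R4 ← R4 + (3/2)·R1: [0, 0, 0, 0]
1 nonzero row, so rank(BC) = 1.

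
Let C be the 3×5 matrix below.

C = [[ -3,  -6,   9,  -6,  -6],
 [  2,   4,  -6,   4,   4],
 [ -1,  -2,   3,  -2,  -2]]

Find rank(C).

1

Row reduce to echelon form.
R2 ← R2 + (2/3)·R1: [0, 0, 0, 0, 0]
R3 ← R3 − (1/3)·R1: [0, 0, 0, 0, 0]
Echelon form has 1 nonzero row, so rank(C) = 1.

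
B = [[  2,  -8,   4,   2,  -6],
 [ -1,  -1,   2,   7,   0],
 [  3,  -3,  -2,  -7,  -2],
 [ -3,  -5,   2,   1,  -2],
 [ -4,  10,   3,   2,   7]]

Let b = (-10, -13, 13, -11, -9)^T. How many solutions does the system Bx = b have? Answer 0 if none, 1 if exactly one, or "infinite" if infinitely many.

1

Row reduce the augmented matrix [B | b].
R2 ← R2 + (1/2)·R1: [0, -5, 4, 8, -3, -18]
R3 ← R3 − (3/2)·R1: [0, 9, -8, -10, 7, 28]
R4 ← R4 + (3/2)·R1: [0, -17, 8, 4, -11, -26]
R5 ← R5 + (2)·R1: [0, -6, 11, 6, -5, -29]
R3 ← R3 + (9/5)·R2: [0, 0, -4/5, 22/5, 8/5, -22/5]
R4 ← R4 − (17/5)·R2: [0, 0, -28/5, -116/5, -4/5, 176/5]
R5 ← R5 − (6/5)·R2: [0, 0, 31/5, -18/5, -7/5, -37/5]
R4 ← R4 − (7)·R3: [0, 0, 0, -54, -12, 66]
R5 ← R5 + (31/4)·R3: [0, 0, 0, 61/2, 11, -83/2]
R5 ← R5 + (61/108)·R4: [0, 0, 0, 0, 38/9, -38/9]
The echelon form has 5 nonzero rows, and every pivot lies in the first 5 columns, so rank(B) = rank([B|b]) = 5.
The system is consistent.
rank = 5 = number of unknowns, so the solution is unique.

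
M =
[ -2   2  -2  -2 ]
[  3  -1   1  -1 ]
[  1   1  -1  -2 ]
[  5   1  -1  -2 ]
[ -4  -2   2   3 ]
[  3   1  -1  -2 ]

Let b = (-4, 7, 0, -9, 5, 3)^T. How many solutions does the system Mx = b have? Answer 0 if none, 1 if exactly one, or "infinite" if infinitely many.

Row reduce the augmented matrix [M | b].
R2 ← R2 + (3/2)·R1: [0, 2, -2, -4, 1]
R3 ← R3 + (1/2)·R1: [0, 2, -2, -3, -2]
R4 ← R4 + (5/2)·R1: [0, 6, -6, -7, -19]
R5 ← R5 − (2)·R1: [0, -6, 6, 7, 13]
R6 ← R6 + (3/2)·R1: [0, 4, -4, -5, -3]
R3 ← R3 − R2: [0, 0, 0, 1, -3]
R4 ← R4 − (3)·R2: [0, 0, 0, 5, -22]
R5 ← R5 + (3)·R2: [0, 0, 0, -5, 16]
R6 ← R6 − (2)·R2: [0, 0, 0, 3, -5]
R4 ← R4 − (5)·R3: [0, 0, 0, 0, -7]
R5 ← R5 + (5)·R3: [0, 0, 0, 0, 1]
R6 ← R6 − (3)·R3: [0, 0, 0, 0, 4]
R5 ← R5 + (1/7)·R4: [0, 0, 0, 0, 0]
R6 ← R6 + (4/7)·R4: [0, 0, 0, 0, 0]
The echelon form has 4 nonzero rows; the last pivot sits in the augmented column, so rank(M) = 3 but rank([M|b]) = 4.
Since the ranks differ, the system is inconsistent.
It has no solutions.

0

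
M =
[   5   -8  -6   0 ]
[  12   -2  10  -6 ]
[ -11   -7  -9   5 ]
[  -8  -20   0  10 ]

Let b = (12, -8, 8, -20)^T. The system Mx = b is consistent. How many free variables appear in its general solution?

Row reduce the augmented matrix [M | b].
R2 ← R2 − (12/5)·R1: [0, 86/5, 122/5, -6, -184/5]
R3 ← R3 + (11/5)·R1: [0, -123/5, -111/5, 5, 172/5]
R4 ← R4 + (8/5)·R1: [0, -164/5, -48/5, 10, -4/5]
R3 ← R3 + (123/86)·R2: [0, 0, 546/43, -154/43, -784/43]
R4 ← R4 + (82/43)·R2: [0, 0, 1588/43, -62/43, -3052/43]
R4 ← R4 − (794/273)·R3: [0, 0, 0, 350/39, -700/39]
The echelon form has 4 nonzero rows, and every pivot lies in the first 4 columns, so rank(M) = rank([M|b]) = 4.
The system is consistent.
Free variables = (unknowns) − (rank) = 4 − 4 = 0.

0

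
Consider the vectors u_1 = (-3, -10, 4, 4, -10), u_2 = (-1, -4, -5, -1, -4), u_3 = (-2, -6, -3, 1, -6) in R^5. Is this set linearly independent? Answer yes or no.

Form the matrix with these vectors as rows and row reduce.
R2 ← R2 − (1/3)·R1: [0, -2/3, -19/3, -7/3, -2/3]
R3 ← R3 − (2/3)·R1: [0, 2/3, -17/3, -5/3, 2/3]
R3 ← R3 + R2: [0, 0, -12, -4, 0]
3 nonzero rows, so the 3 vectors span a space of dimension 3.
Since 3 = 3, the vectors are linearly independent.

yes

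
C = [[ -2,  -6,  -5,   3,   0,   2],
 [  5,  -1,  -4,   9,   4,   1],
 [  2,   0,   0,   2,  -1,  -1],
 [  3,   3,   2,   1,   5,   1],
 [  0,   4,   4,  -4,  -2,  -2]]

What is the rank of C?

4

Row reduce to echelon form.
R2 ← R2 + (5/2)·R1: [0, -16, -33/2, 33/2, 4, 6]
R3 ← R3 + R1: [0, -6, -5, 5, -1, 1]
R4 ← R4 + (3/2)·R1: [0, -6, -11/2, 11/2, 5, 4]
R3 ← R3 − (3/8)·R2: [0, 0, 19/16, -19/16, -5/2, -5/4]
R4 ← R4 − (3/8)·R2: [0, 0, 11/16, -11/16, 7/2, 7/4]
R5 ← R5 + (1/4)·R2: [0, 0, -1/8, 1/8, -1, -1/2]
R4 ← R4 − (11/19)·R3: [0, 0, 0, 0, 94/19, 47/19]
R5 ← R5 + (2/19)·R3: [0, 0, 0, 0, -24/19, -12/19]
R5 ← R5 + (12/47)·R4: [0, 0, 0, 0, 0, 0]
Echelon form has 4 nonzero rows, so rank(C) = 4.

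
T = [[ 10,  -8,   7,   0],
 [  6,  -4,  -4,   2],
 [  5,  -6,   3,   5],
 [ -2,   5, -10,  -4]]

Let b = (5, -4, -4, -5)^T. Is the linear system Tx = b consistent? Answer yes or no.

Row reduce the augmented matrix [T | b].
R2 ← R2 − (3/5)·R1: [0, 4/5, -41/5, 2, -7]
R3 ← R3 − (1/2)·R1: [0, -2, -1/2, 5, -13/2]
R4 ← R4 + (1/5)·R1: [0, 17/5, -43/5, -4, -4]
R3 ← R3 + (5/2)·R2: [0, 0, -21, 10, -24]
R4 ← R4 − (17/4)·R2: [0, 0, 105/4, -25/2, 103/4]
R4 ← R4 + (5/4)·R3: [0, 0, 0, 0, -17/4]
The echelon form has 4 nonzero rows; the last pivot sits in the augmented column, so rank(T) = 3 but rank([T|b]) = 4.
Since the ranks differ, the system is inconsistent.

no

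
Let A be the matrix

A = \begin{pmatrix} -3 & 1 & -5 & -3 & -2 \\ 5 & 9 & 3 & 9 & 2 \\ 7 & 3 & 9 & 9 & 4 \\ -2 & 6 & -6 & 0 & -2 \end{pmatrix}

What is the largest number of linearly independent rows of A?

Row reduce to echelon form.
R2 ← R2 + (5/3)·R1: [0, 32/3, -16/3, 4, -4/3]
R3 ← R3 + (7/3)·R1: [0, 16/3, -8/3, 2, -2/3]
R4 ← R4 − (2/3)·R1: [0, 16/3, -8/3, 2, -2/3]
R3 ← R3 − (1/2)·R2: [0, 0, 0, 0, 0]
R4 ← R4 − (1/2)·R2: [0, 0, 0, 0, 0]
Echelon form has 2 nonzero rows, so rank(A) = 2.
The rank gives the maximum number of linearly independent rows: 2.

2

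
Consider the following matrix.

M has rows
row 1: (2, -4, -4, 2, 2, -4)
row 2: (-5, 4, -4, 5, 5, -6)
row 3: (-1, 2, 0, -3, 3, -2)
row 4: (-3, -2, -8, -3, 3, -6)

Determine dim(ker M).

Row reduce to echelon form.
R2 ← R2 + (5/2)·R1: [0, -6, -14, 10, 10, -16]
R3 ← R3 + (1/2)·R1: [0, 0, -2, -2, 4, -4]
R4 ← R4 + (3/2)·R1: [0, -8, -14, 0, 6, -12]
R4 ← R4 − (4/3)·R2: [0, 0, 14/3, -40/3, -22/3, 28/3]
R4 ← R4 + (7/3)·R3: [0, 0, 0, -18, 2, 0]
4 nonzero rows, so rank(M) = 4.
M has 6 columns; by rank–nullity, nullity = 6 − 4 = 2.

2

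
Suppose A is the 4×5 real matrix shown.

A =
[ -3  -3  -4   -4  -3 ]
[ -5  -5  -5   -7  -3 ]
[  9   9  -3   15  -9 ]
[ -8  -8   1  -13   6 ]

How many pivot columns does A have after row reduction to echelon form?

Row reduce to echelon form.
R2 ← R2 − (5/3)·R1: [0, 0, 5/3, -1/3, 2]
R3 ← R3 + (3)·R1: [0, 0, -15, 3, -18]
R4 ← R4 − (8/3)·R1: [0, 0, 35/3, -7/3, 14]
R3 ← R3 + (9)·R2: [0, 0, 0, 0, 0]
R4 ← R4 − (7)·R2: [0, 0, 0, 0, 0]
Echelon form has 2 nonzero rows, so rank(A) = 2.
Each nonzero row contributes one pivot column: 2 pivot columns.

2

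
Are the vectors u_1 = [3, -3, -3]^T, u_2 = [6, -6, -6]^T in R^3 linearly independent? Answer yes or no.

no

Form the matrix with these vectors as rows and row reduce.
R2 ← R2 − (2)·R1: [0, 0, 0]
1 nonzero row, so the 2 vectors span a space of dimension 1.
Since 1 < 2, the vectors are linearly dependent.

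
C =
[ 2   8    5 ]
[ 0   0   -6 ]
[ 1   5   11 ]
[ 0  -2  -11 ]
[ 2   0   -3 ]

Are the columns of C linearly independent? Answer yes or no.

yes

Row reduce C to echelon form.
R3 ← R3 − (1/2)·R1: [0, 1, 17/2]
R5 ← R5 − R1: [0, -8, -8]
Swap R2 ↔ R3
R4 ← R4 + (2)·R2: [0, 0, 6]
R5 ← R5 + (8)·R2: [0, 0, 60]
R4 ← R4 + R3: [0, 0, 0]
R5 ← R5 + (10)·R3: [0, 0, 0]
3 pivots among 3 columns.
Every column is a pivot column, so the columns are linearly independent.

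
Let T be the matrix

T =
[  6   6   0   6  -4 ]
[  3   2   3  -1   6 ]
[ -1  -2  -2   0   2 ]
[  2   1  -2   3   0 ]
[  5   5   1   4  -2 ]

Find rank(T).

Row reduce to echelon form.
R2 ← R2 − (1/2)·R1: [0, -1, 3, -4, 8]
R3 ← R3 + (1/6)·R1: [0, -1, -2, 1, 4/3]
R4 ← R4 − (1/3)·R1: [0, -1, -2, 1, 4/3]
R5 ← R5 − (5/6)·R1: [0, 0, 1, -1, 4/3]
R3 ← R3 − R2: [0, 0, -5, 5, -20/3]
R4 ← R4 − R2: [0, 0, -5, 5, -20/3]
R4 ← R4 − R3: [0, 0, 0, 0, 0]
R5 ← R5 + (1/5)·R3: [0, 0, 0, 0, 0]
Echelon form has 3 nonzero rows, so rank(T) = 3.

3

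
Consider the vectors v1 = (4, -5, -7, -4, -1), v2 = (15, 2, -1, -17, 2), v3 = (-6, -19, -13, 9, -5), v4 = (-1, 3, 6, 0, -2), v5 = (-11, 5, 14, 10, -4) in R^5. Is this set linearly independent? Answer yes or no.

Form the matrix with these vectors as rows and row reduce.
R2 ← R2 − (15/4)·R1: [0, 83/4, 101/4, -2, 23/4]
R3 ← R3 + (3/2)·R1: [0, -53/2, -47/2, 3, -13/2]
R4 ← R4 + (1/4)·R1: [0, 7/4, 17/4, -1, -9/4]
R5 ← R5 + (11/4)·R1: [0, -35/4, -21/4, -1, -27/4]
R3 ← R3 + (106/83)·R2: [0, 0, 726/83, 37/83, 70/83]
R4 ← R4 − (7/83)·R2: [0, 0, 176/83, -69/83, -227/83]
R5 ← R5 + (35/83)·R2: [0, 0, 448/83, -153/83, -359/83]
R4 ← R4 − (8/33)·R3: [0, 0, 0, -31/33, -97/33]
R5 ← R5 − (224/363)·R3: [0, 0, 0, -769/363, -1759/363]
R5 ← R5 − (769/341)·R4: [0, 0, 0, 0, 608/341]
5 nonzero rows, so the 5 vectors span a space of dimension 5.
Since 5 = 5, the vectors are linearly independent.

yes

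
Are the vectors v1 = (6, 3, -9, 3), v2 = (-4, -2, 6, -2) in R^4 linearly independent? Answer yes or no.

Form the matrix with these vectors as rows and row reduce.
R2 ← R2 + (2/3)·R1: [0, 0, 0, 0]
1 nonzero row, so the 2 vectors span a space of dimension 1.
Since 1 < 2, the vectors are linearly dependent.

no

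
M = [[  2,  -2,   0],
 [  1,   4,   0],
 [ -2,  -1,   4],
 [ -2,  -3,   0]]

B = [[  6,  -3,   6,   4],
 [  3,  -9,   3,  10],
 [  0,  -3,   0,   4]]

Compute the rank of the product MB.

First compute MB:
[[  6,  12,   6, -12],
 [ 18, -39,  18,  44],
 [-15,   3, -15,  -2],
 [-21,  33, -21, -38]]
Now row reduce the product.
R2 ← R2 − (3)·R1: [0, -75, 0, 80]
R3 ← R3 + (5/2)·R1: [0, 33, 0, -32]
R4 ← R4 + (7/2)·R1: [0, 75, 0, -80]
R3 ← R3 + (11/25)·R2: [0, 0, 0, 16/5]
R4 ← R4 + R2: [0, 0, 0, 0]
3 nonzero rows, so rank(MB) = 3.

3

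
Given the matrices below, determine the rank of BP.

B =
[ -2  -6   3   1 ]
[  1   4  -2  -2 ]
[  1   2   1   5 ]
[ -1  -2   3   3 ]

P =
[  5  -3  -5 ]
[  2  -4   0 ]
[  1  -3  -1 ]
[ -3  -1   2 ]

First compute BP:
[[-22,  20,   9],
 [ 17, -11,  -7],
 [ -5, -19,   4],
 [-15,  -1,   8]]
Now row reduce the product.
R2 ← R2 + (17/22)·R1: [0, 49/11, -1/22]
R3 ← R3 − (5/22)·R1: [0, -259/11, 43/22]
R4 ← R4 − (15/22)·R1: [0, -161/11, 41/22]
R3 ← R3 + (37/7)·R2: [0, 0, 12/7]
R4 ← R4 + (23/7)·R2: [0, 0, 12/7]
R4 ← R4 − R3: [0, 0, 0]
3 nonzero rows, so rank(BP) = 3.

3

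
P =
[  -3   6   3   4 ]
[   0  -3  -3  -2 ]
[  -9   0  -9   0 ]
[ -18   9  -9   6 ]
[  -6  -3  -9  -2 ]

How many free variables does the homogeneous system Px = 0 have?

Row reduce to echelon form.
R3 ← R3 − (3)·R1: [0, -18, -18, -12]
R4 ← R4 − (6)·R1: [0, -27, -27, -18]
R5 ← R5 − (2)·R1: [0, -15, -15, -10]
R3 ← R3 − (6)·R2: [0, 0, 0, 0]
R4 ← R4 − (9)·R2: [0, 0, 0, 0]
R5 ← R5 − (5)·R2: [0, 0, 0, 0]
2 nonzero rows, so rank(P) = 2.
P has 4 columns; by rank–nullity, nullity = 4 − 2 = 2.

2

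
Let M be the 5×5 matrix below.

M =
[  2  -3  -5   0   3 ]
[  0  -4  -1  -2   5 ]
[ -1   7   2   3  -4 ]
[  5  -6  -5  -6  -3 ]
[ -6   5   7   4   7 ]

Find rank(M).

5

Row reduce to echelon form.
R3 ← R3 + (1/2)·R1: [0, 11/2, -1/2, 3, -5/2]
R4 ← R4 − (5/2)·R1: [0, 3/2, 15/2, -6, -21/2]
R5 ← R5 + (3)·R1: [0, -4, -8, 4, 16]
R3 ← R3 + (11/8)·R2: [0, 0, -15/8, 1/4, 35/8]
R4 ← R4 + (3/8)·R2: [0, 0, 57/8, -27/4, -69/8]
R5 ← R5 − R2: [0, 0, -7, 6, 11]
R4 ← R4 + (19/5)·R3: [0, 0, 0, -29/5, 8]
R5 ← R5 − (56/15)·R3: [0, 0, 0, 76/15, -16/3]
R5 ← R5 + (76/87)·R4: [0, 0, 0, 0, 48/29]
Echelon form has 5 nonzero rows, so rank(M) = 5.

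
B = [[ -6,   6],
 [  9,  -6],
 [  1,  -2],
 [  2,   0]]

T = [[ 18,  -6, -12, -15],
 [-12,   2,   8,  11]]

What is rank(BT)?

First compute BT:
[[-180,  48, 120, 156],
 [234, -66, -156, -201],
 [ 42, -10, -28, -37],
 [ 36, -12, -24, -30]]
Now row reduce the product.
R2 ← R2 + (13/10)·R1: [0, -18/5, 0, 9/5]
R3 ← R3 + (7/30)·R1: [0, 6/5, 0, -3/5]
R4 ← R4 + (1/5)·R1: [0, -12/5, 0, 6/5]
R3 ← R3 + (1/3)·R2: [0, 0, 0, 0]
R4 ← R4 − (2/3)·R2: [0, 0, 0, 0]
2 nonzero rows, so rank(BT) = 2.

2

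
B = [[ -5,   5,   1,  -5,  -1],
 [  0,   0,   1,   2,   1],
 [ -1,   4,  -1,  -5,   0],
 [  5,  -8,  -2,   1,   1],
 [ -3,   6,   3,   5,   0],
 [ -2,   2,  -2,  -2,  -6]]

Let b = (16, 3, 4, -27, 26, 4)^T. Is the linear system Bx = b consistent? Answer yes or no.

yes

Row reduce the augmented matrix [B | b].
R3 ← R3 − (1/5)·R1: [0, 3, -6/5, -4, 1/5, 4/5]
R4 ← R4 + R1: [0, -3, -1, -4, 0, -11]
R5 ← R5 − (3/5)·R1: [0, 3, 12/5, 8, 3/5, 82/5]
R6 ← R6 − (2/5)·R1: [0, 0, -12/5, 0, -28/5, -12/5]
Swap R2 ↔ R3
R4 ← R4 + R2: [0, 0, -11/5, -8, 1/5, -51/5]
R5 ← R5 − R2: [0, 0, 18/5, 12, 2/5, 78/5]
R4 ← R4 + (11/5)·R3: [0, 0, 0, -18/5, 12/5, -18/5]
R5 ← R5 − (18/5)·R3: [0, 0, 0, 24/5, -16/5, 24/5]
R6 ← R6 + (12/5)·R3: [0, 0, 0, 24/5, -16/5, 24/5]
R5 ← R5 + (4/3)·R4: [0, 0, 0, 0, 0, 0]
R6 ← R6 + (4/3)·R4: [0, 0, 0, 0, 0, 0]
The echelon form has 4 nonzero rows, and every pivot lies in the first 5 columns, so rank(B) = rank([B|b]) = 4.
The system is consistent.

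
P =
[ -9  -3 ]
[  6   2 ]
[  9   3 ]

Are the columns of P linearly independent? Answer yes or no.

Row reduce P to echelon form.
R2 ← R2 + (2/3)·R1: [0, 0]
R3 ← R3 + R1: [0, 0]
1 pivot among 2 columns.
Only 1 < 2 pivot columns, so the columns are linearly dependent.

no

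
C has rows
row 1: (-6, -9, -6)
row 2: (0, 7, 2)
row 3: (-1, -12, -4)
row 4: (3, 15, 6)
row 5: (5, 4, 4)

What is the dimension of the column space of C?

Row reduce to echelon form.
R3 ← R3 − (1/6)·R1: [0, -21/2, -3]
R4 ← R4 + (1/2)·R1: [0, 21/2, 3]
R5 ← R5 + (5/6)·R1: [0, -7/2, -1]
R3 ← R3 + (3/2)·R2: [0, 0, 0]
R4 ← R4 − (3/2)·R2: [0, 0, 0]
R5 ← R5 + (1/2)·R2: [0, 0, 0]
Echelon form has 2 nonzero rows, so rank(C) = 2.
The column space has dimension equal to the rank: 2.

2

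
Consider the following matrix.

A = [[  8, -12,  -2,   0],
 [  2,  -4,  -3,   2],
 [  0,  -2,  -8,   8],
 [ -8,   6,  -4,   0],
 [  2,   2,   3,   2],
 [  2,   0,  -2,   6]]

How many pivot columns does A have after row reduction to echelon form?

Row reduce to echelon form.
R2 ← R2 − (1/4)·R1: [0, -1, -5/2, 2]
R4 ← R4 + R1: [0, -6, -6, 0]
R5 ← R5 − (1/4)·R1: [0, 5, 7/2, 2]
R6 ← R6 − (1/4)·R1: [0, 3, -3/2, 6]
R3 ← R3 − (2)·R2: [0, 0, -3, 4]
R4 ← R4 − (6)·R2: [0, 0, 9, -12]
R5 ← R5 + (5)·R2: [0, 0, -9, 12]
R6 ← R6 + (3)·R2: [0, 0, -9, 12]
R4 ← R4 + (3)·R3: [0, 0, 0, 0]
R5 ← R5 − (3)·R3: [0, 0, 0, 0]
R6 ← R6 − (3)·R3: [0, 0, 0, 0]
Echelon form has 3 nonzero rows, so rank(A) = 3.
Each nonzero row contributes one pivot column: 3 pivot columns.

3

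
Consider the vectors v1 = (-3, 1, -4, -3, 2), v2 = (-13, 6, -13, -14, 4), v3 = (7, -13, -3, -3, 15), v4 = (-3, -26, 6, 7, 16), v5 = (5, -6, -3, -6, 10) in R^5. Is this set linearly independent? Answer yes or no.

yes

Form the matrix with these vectors as rows and row reduce.
R2 ← R2 − (13/3)·R1: [0, 5/3, 13/3, -1, -14/3]
R3 ← R3 + (7/3)·R1: [0, -32/3, -37/3, -10, 59/3]
R4 ← R4 − R1: [0, -27, 10, 10, 14]
R5 ← R5 + (5/3)·R1: [0, -13/3, -29/3, -11, 40/3]
R3 ← R3 + (32/5)·R2: [0, 0, 77/5, -82/5, -51/5]
R4 ← R4 + (81/5)·R2: [0, 0, 401/5, -31/5, -308/5]
R5 ← R5 + (13/5)·R2: [0, 0, 8/5, -68/5, 6/5]
R4 ← R4 − (401/77)·R3: [0, 0, 0, 6099/77, -653/77]
R5 ← R5 − (8/77)·R3: [0, 0, 0, -916/77, 174/77]
R5 ← R5 + (916/6099)·R4: [0, 0, 0, 0, 6014/6099]
5 nonzero rows, so the 5 vectors span a space of dimension 5.
Since 5 = 5, the vectors are linearly independent.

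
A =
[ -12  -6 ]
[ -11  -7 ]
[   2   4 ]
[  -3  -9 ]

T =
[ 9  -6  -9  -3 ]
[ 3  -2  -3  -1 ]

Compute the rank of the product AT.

First compute AT:
[[-126,  84, 126,  42],
 [-120,  80, 120,  40],
 [ 30, -20, -30, -10],
 [-54,  36,  54,  18]]
Now row reduce the product.
R2 ← R2 − (20/21)·R1: [0, 0, 0, 0]
R3 ← R3 + (5/21)·R1: [0, 0, 0, 0]
R4 ← R4 − (3/7)·R1: [0, 0, 0, 0]
1 nonzero row, so rank(AT) = 1.

1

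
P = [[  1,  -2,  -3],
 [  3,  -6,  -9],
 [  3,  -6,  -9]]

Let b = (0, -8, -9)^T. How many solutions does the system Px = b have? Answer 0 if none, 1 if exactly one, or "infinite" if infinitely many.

0

Row reduce the augmented matrix [P | b].
R2 ← R2 − (3)·R1: [0, 0, 0, -8]
R3 ← R3 − (3)·R1: [0, 0, 0, -9]
R3 ← R3 − (9/8)·R2: [0, 0, 0, 0]
The echelon form has 2 nonzero rows; the last pivot sits in the augmented column, so rank(P) = 1 but rank([P|b]) = 2.
Since the ranks differ, the system is inconsistent.
It has no solutions.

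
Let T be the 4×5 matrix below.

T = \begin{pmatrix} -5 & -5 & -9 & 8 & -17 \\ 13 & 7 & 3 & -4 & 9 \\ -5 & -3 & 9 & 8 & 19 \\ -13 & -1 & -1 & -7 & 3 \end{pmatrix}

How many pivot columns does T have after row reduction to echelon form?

Row reduce to echelon form.
R2 ← R2 + (13/5)·R1: [0, -6, -102/5, 84/5, -176/5]
R3 ← R3 − R1: [0, 2, 18, 0, 36]
R4 ← R4 − (13/5)·R1: [0, 12, 112/5, -139/5, 236/5]
R3 ← R3 + (1/3)·R2: [0, 0, 56/5, 28/5, 364/15]
R4 ← R4 + (2)·R2: [0, 0, -92/5, 29/5, -116/5]
R4 ← R4 + (23/14)·R3: [0, 0, 0, 15, 50/3]
Echelon form has 4 nonzero rows, so rank(T) = 4.
Each nonzero row contributes one pivot column: 4 pivot columns.

4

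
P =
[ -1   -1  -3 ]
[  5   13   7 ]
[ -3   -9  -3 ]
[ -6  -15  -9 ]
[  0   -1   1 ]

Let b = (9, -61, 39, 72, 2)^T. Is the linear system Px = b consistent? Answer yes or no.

yes

Row reduce the augmented matrix [P | b].
R2 ← R2 + (5)·R1: [0, 8, -8, -16]
R3 ← R3 − (3)·R1: [0, -6, 6, 12]
R4 ← R4 − (6)·R1: [0, -9, 9, 18]
R3 ← R3 + (3/4)·R2: [0, 0, 0, 0]
R4 ← R4 + (9/8)·R2: [0, 0, 0, 0]
R5 ← R5 + (1/8)·R2: [0, 0, 0, 0]
The echelon form has 2 nonzero rows, and every pivot lies in the first 3 columns, so rank(P) = rank([P|b]) = 2.
The system is consistent.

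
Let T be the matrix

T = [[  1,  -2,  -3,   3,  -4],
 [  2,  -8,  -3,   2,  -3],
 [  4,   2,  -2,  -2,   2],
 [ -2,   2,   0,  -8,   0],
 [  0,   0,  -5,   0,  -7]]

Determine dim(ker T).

Row reduce to echelon form.
R2 ← R2 − (2)·R1: [0, -4, 3, -4, 5]
R3 ← R3 − (4)·R1: [0, 10, 10, -14, 18]
R4 ← R4 + (2)·R1: [0, -2, -6, -2, -8]
R3 ← R3 + (5/2)·R2: [0, 0, 35/2, -24, 61/2]
R4 ← R4 − (1/2)·R2: [0, 0, -15/2, 0, -21/2]
R4 ← R4 + (3/7)·R3: [0, 0, 0, -72/7, 18/7]
R5 ← R5 + (2/7)·R3: [0, 0, 0, -48/7, 12/7]
R5 ← R5 − (2/3)·R4: [0, 0, 0, 0, 0]
4 nonzero rows, so rank(T) = 4.
T has 5 columns; by rank–nullity, nullity = 5 − 4 = 1.

1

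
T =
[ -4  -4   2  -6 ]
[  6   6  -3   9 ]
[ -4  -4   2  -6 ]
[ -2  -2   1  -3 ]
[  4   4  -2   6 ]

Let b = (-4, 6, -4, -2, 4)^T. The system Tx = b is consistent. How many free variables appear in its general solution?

Row reduce the augmented matrix [T | b].
R2 ← R2 + (3/2)·R1: [0, 0, 0, 0, 0]
R3 ← R3 − R1: [0, 0, 0, 0, 0]
R4 ← R4 − (1/2)·R1: [0, 0, 0, 0, 0]
R5 ← R5 + R1: [0, 0, 0, 0, 0]
The echelon form has 1 nonzero rows, and every pivot lies in the first 4 columns, so rank(T) = rank([T|b]) = 1.
The system is consistent.
Free variables = (unknowns) − (rank) = 4 − 1 = 3.

3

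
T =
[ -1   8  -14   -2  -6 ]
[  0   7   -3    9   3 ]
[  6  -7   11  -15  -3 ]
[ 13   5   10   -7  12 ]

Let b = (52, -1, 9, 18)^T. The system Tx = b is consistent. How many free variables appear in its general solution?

Row reduce the augmented matrix [T | b].
R3 ← R3 + (6)·R1: [0, 41, -73, -27, -39, 321]
R4 ← R4 + (13)·R1: [0, 109, -172, -33, -66, 694]
R3 ← R3 − (41/7)·R2: [0, 0, -388/7, -558/7, -396/7, 2288/7]
R4 ← R4 − (109/7)·R2: [0, 0, -877/7, -1212/7, -789/7, 4967/7]
R4 ← R4 − (877/388)·R3: [0, 0, 0, 1365/194, 1470/97, -2835/97]
The echelon form has 4 nonzero rows, and every pivot lies in the first 5 columns, so rank(T) = rank([T|b]) = 4.
The system is consistent.
Free variables = (unknowns) − (rank) = 5 − 4 = 1.

1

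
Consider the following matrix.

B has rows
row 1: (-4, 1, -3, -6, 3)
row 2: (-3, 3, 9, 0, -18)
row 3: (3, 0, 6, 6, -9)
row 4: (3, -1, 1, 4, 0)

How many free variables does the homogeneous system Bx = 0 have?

3

Row reduce to echelon form.
R2 ← R2 − (3/4)·R1: [0, 9/4, 45/4, 9/2, -81/4]
R3 ← R3 + (3/4)·R1: [0, 3/4, 15/4, 3/2, -27/4]
R4 ← R4 + (3/4)·R1: [0, -1/4, -5/4, -1/2, 9/4]
R3 ← R3 − (1/3)·R2: [0, 0, 0, 0, 0]
R4 ← R4 + (1/9)·R2: [0, 0, 0, 0, 0]
2 nonzero rows, so rank(B) = 2.
B has 5 columns; by rank–nullity, nullity = 5 − 2 = 3.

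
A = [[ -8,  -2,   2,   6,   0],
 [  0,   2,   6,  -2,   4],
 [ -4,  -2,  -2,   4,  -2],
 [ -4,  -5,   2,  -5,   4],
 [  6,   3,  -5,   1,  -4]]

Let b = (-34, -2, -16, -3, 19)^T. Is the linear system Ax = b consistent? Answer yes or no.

yes

Row reduce the augmented matrix [A | b].
R3 ← R3 − (1/2)·R1: [0, -1, -3, 1, -2, 1]
R4 ← R4 − (1/2)·R1: [0, -4, 1, -8, 4, 14]
R5 ← R5 + (3/4)·R1: [0, 3/2, -7/2, 11/2, -4, -13/2]
R3 ← R3 + (1/2)·R2: [0, 0, 0, 0, 0, 0]
R4 ← R4 + (2)·R2: [0, 0, 13, -12, 12, 10]
R5 ← R5 − (3/4)·R2: [0, 0, -8, 7, -7, -5]
Swap R3 ↔ R4
R5 ← R5 + (8/13)·R3: [0, 0, 0, -5/13, 5/13, 15/13]
Swap R4 ↔ R5
The echelon form has 4 nonzero rows, and every pivot lies in the first 5 columns, so rank(A) = rank([A|b]) = 4.
The system is consistent.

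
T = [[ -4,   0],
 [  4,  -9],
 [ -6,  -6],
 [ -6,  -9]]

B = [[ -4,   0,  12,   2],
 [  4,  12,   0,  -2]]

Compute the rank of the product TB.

2

First compute TB:
[[ 16,   0, -48,  -8],
 [-52, -108,  48,  26],
 [  0, -72, -72,   0],
 [-12, -108, -72,   6]]
Now row reduce the product.
R2 ← R2 + (13/4)·R1: [0, -108, -108, 0]
R4 ← R4 + (3/4)·R1: [0, -108, -108, 0]
R3 ← R3 − (2/3)·R2: [0, 0, 0, 0]
R4 ← R4 − R2: [0, 0, 0, 0]
2 nonzero rows, so rank(TB) = 2.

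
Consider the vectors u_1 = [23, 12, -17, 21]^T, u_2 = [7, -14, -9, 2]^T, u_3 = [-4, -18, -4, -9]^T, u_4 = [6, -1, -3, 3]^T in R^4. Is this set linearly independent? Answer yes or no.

yes

Form the matrix with these vectors as rows and row reduce.
R2 ← R2 − (7/23)·R1: [0, -406/23, -88/23, -101/23]
R3 ← R3 + (4/23)·R1: [0, -366/23, -160/23, -123/23]
R4 ← R4 − (6/23)·R1: [0, -95/23, 33/23, -57/23]
R3 ← R3 − (183/203)·R2: [0, 0, -712/203, -282/203]
R4 ← R4 − (95/406)·R2: [0, 0, 473/203, -589/406]
R4 ← R4 + (473/712)·R3: [0, 0, 0, -845/356]
4 nonzero rows, so the 4 vectors span a space of dimension 4.
Since 4 = 4, the vectors are linearly independent.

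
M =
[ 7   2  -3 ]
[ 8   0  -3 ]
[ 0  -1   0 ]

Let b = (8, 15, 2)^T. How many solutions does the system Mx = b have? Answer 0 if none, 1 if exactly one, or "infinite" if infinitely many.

Row reduce the augmented matrix [M | b].
R2 ← R2 − (8/7)·R1: [0, -16/7, 3/7, 41/7]
R3 ← R3 − (7/16)·R2: [0, 0, -3/16, -9/16]
The echelon form has 3 nonzero rows, and every pivot lies in the first 3 columns, so rank(M) = rank([M|b]) = 3.
The system is consistent.
rank = 3 = number of unknowns, so the solution is unique.

1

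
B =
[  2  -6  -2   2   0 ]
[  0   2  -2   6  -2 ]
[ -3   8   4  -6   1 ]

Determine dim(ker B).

Row reduce to echelon form.
R3 ← R3 + (3/2)·R1: [0, -1, 1, -3, 1]
R3 ← R3 + (1/2)·R2: [0, 0, 0, 0, 0]
2 nonzero rows, so rank(B) = 2.
B has 5 columns; by rank–nullity, nullity = 5 − 2 = 3.

3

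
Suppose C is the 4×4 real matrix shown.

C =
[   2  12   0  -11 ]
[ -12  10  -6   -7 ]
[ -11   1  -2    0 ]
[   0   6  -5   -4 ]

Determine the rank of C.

Row reduce to echelon form.
R2 ← R2 + (6)·R1: [0, 82, -6, -73]
R3 ← R3 + (11/2)·R1: [0, 67, -2, -121/2]
R3 ← R3 − (67/82)·R2: [0, 0, 119/41, -35/41]
R4 ← R4 − (3/41)·R2: [0, 0, -187/41, 55/41]
R4 ← R4 + (11/7)·R3: [0, 0, 0, 0]
Echelon form has 3 nonzero rows, so rank(C) = 3.

3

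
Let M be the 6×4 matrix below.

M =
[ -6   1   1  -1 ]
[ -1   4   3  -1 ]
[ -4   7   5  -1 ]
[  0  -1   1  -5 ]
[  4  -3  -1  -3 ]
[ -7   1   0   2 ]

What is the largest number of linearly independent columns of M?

Row reduce to echelon form.
R2 ← R2 − (1/6)·R1: [0, 23/6, 17/6, -5/6]
R3 ← R3 − (2/3)·R1: [0, 19/3, 13/3, -1/3]
R5 ← R5 + (2/3)·R1: [0, -7/3, -1/3, -11/3]
R6 ← R6 − (7/6)·R1: [0, -1/6, -7/6, 19/6]
R3 ← R3 − (38/23)·R2: [0, 0, -8/23, 24/23]
R4 ← R4 + (6/23)·R2: [0, 0, 40/23, -120/23]
R5 ← R5 + (14/23)·R2: [0, 0, 32/23, -96/23]
R6 ← R6 + (1/23)·R2: [0, 0, -24/23, 72/23]
R4 ← R4 + (5)·R3: [0, 0, 0, 0]
R5 ← R5 + (4)·R3: [0, 0, 0, 0]
R6 ← R6 − (3)·R3: [0, 0, 0, 0]
Echelon form has 3 nonzero rows, so rank(M) = 3.
The rank gives the maximum number of linearly independent columns: 3.

3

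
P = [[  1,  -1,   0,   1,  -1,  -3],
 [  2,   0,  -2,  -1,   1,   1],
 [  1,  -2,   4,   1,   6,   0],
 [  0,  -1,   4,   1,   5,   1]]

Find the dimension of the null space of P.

Row reduce to echelon form.
R2 ← R2 − (2)·R1: [0, 2, -2, -3, 3, 7]
R3 ← R3 − R1: [0, -1, 4, 0, 7, 3]
R3 ← R3 + (1/2)·R2: [0, 0, 3, -3/2, 17/2, 13/2]
R4 ← R4 + (1/2)·R2: [0, 0, 3, -1/2, 13/2, 9/2]
R4 ← R4 − R3: [0, 0, 0, 1, -2, -2]
4 nonzero rows, so rank(P) = 4.
P has 6 columns; by rank–nullity, nullity = 6 − 4 = 2.

2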